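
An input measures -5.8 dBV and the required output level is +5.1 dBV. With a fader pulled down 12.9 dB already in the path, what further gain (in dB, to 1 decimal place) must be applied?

The required make-up gain is the shortfall in the dB sum.
G = +5.1 − (-5.8) + 12.9 = 23.8 dB.

23.8 dB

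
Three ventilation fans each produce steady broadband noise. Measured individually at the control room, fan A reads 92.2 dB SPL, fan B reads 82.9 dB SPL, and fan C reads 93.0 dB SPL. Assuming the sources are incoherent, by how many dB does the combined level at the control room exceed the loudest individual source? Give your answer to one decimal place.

Incoherent sources sum as intensities:
L_total = 10·log₁₀(10^(92.2/10) + 10^(82.9/10) + 10^(93.0/10)) = 95.85 dB SPL.
Excess over the loudest (93.0 dB): 95.85 − 93.0 = 2.9 dB.

2.9 dB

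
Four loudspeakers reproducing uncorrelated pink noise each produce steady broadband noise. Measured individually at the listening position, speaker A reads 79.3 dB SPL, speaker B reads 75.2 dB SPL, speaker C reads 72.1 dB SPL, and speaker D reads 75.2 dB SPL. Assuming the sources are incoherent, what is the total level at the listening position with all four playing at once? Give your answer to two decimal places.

Uncorrelated sources add in intensity (power), not in dB.
L_total = 10·log₁₀(10^(79.3/10) + 10^(75.2/10) + 10^(72.1/10) + 10^(75.2/10)) = 10·log₁₀(167600000) = 82.24 dB SPL.

82.24 dB SPL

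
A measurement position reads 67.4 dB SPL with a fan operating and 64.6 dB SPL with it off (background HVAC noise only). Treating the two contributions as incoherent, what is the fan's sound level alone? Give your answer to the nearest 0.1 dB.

64.2 dB SPL

Background correction is a power subtraction:
L_src = 10·log₁₀(10^(67.4/10) − 10^(64.6/10)) = 10·log₁₀(2611000) = 64.2 dB SPL.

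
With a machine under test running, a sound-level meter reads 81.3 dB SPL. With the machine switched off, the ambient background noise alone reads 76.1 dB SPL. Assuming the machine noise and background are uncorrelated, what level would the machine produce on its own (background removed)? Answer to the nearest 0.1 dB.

Remove the background by subtracting linear intensities:
L_src = 10·log₁₀(10^(81.3/10) − 10^(76.1/10)) = 10·log₁₀(94160000) = 79.7 dB SPL.

79.7 dB SPL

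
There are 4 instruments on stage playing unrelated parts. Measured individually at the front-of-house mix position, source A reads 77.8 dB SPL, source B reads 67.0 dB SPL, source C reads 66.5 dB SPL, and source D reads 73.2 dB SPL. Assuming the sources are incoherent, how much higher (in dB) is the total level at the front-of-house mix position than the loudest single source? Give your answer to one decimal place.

1.8 dB

Incoherent sources sum as intensities:
L_total = 10·log₁₀(10^(77.8/10) + 10^(67.0/10) + 10^(66.5/10) + 10^(73.2/10)) = 79.57 dB SPL.
Excess over the loudest (77.8 dB): 79.57 − 77.8 = 1.8 dB.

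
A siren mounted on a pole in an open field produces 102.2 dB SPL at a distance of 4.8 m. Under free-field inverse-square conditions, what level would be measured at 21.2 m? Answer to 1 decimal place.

Free-field point source: level drops by 20·log₁₀ of the distance ratio.
ΔL = −20·log₁₀(21.2/4.8) = -12.90 dB, so L₂ = 102.2 + (-12.90) = 89.3 dB SPL.

89.3 dB SPL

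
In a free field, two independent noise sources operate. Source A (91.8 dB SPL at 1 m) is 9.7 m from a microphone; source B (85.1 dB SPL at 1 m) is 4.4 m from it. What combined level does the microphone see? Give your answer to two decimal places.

At the listener: L_A = 91.8 − 20·log₁₀(9.7) = 72.065 dB; L_B = 85.1 − 20·log₁₀(4.4) = 72.231 dB.
Combined: 10·log₁₀(10^(72.065/10)+10^(72.231/10)) = 75.16 dB SPL.

75.16 dB SPL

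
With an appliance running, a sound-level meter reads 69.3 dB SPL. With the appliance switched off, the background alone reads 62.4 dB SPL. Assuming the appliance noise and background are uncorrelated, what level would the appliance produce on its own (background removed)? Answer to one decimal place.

68.3 dB SPL

Subtract intensities: L_src = 10·log₁₀(10^(L_total/10) − 10^(L_bg/10)).
L_src = 10·log₁₀(10^(69.3/10) − 10^(62.4/10)) = 10·log₁₀(6774000) = 68.3 dB SPL.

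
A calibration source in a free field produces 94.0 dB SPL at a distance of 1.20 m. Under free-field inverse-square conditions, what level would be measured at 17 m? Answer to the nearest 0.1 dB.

71.0 dB SPL

Free-field point source: level drops by 20·log₁₀ of the distance ratio.
ΔL = −20·log₁₀(17/1.20) = -23.03 dB, so L₂ = 94.0 + (-23.03) = 71.0 dB SPL.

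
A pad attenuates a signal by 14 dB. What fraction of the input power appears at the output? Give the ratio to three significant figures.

0.0398

Power ratio = 10^(dB/10).
10^(-14/10) = 10^(-1.400) = 0.0398.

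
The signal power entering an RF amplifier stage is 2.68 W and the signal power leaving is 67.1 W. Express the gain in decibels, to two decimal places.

13.99 dB

Power is a power quantity, so gain = 10·log₁₀(P_out/P_in).
10·log₁₀(67.1/2.68) = 10·log₁₀(25.04) = 13.99 dB.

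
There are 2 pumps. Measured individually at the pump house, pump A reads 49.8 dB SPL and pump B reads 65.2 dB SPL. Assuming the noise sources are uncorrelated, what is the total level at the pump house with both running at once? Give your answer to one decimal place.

Incoherent sources sum as intensities:
L_total = 10·log₁₀(10^(49.8/10) + 10^(65.2/10)) = 10·log₁₀(3407000) = 65.3 dB SPL.

65.3 dB SPL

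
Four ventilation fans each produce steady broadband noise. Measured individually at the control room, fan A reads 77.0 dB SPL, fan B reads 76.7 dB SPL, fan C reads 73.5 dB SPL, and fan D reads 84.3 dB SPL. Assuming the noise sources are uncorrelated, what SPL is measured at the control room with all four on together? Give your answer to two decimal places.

Incoherent sources sum as intensities:
L_total = 10·log₁₀(10^(77.0/10) + 10^(76.7/10) + 10^(73.5/10) + 10^(84.3/10)) = 10·log₁₀(388400000) = 85.89 dB SPL.

85.89 dB SPL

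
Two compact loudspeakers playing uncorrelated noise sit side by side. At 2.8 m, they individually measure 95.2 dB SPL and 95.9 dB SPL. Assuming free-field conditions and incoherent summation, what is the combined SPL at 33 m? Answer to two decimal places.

Combined at 2.8 m: 10·log₁₀(10^(95.2/10)+10^(95.9/10)) = 98.574 dB SPL.
Then apply −20·log₁₀(33/2.8) = -21.427 dB → 77.15 dB SPL.

77.15 dB SPL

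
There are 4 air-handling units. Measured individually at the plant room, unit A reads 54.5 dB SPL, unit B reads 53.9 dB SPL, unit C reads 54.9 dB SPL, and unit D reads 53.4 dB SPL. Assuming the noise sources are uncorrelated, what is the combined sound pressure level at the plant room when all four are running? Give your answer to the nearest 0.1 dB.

Add the sources as powers (linear), then convert back to dB:
L_total = 10·log₁₀(10^(54.5/10) + 10^(53.9/10) + 10^(54.9/10) + 10^(53.4/10)) = 10·log₁₀(1055000) = 60.2 dB SPL.

60.2 dB SPL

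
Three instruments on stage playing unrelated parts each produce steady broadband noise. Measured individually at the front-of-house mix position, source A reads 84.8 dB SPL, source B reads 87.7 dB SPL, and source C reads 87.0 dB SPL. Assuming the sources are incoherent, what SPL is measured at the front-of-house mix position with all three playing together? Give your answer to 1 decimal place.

Add the sources as powers (linear), then convert back to dB:
L_total = 10·log₁₀(10^(84.8/10) + 10^(87.7/10) + 10^(87.0/10)) = 10·log₁₀(1392000000) = 91.4 dB SPL.

91.4 dB SPL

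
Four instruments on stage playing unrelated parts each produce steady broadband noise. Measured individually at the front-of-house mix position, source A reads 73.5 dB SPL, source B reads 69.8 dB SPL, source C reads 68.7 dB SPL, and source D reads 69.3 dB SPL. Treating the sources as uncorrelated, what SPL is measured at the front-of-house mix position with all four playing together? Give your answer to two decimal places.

76.80 dB SPL

Uncorrelated sources add in intensity (power), not in dB.
L_total = 10·log₁₀(10^(73.5/10) + 10^(69.8/10) + 10^(68.7/10) + 10^(69.3/10)) = 10·log₁₀(47860000) = 76.80 dB SPL.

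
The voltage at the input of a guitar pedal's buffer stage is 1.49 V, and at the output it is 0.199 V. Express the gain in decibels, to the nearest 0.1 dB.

-17.5 dB

For a voltage ratio, dB = 20·log₁₀(V₂/V₁).
20·log₁₀(0.199/1.49) = 20·log₁₀(0.1336) = -17.5 dB.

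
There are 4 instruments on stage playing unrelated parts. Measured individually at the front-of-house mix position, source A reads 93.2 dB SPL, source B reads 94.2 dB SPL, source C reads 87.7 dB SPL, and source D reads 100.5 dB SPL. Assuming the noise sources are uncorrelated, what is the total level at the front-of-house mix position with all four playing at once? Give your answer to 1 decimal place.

Uncorrelated sources add in intensity (power), not in dB.
L_total = 10·log₁₀(10^(93.2/10) + 10^(94.2/10) + 10^(87.7/10) + 10^(100.5/10)) = 10·log₁₀(16529000000) = 102.2 dB SPL.

102.2 dB SPL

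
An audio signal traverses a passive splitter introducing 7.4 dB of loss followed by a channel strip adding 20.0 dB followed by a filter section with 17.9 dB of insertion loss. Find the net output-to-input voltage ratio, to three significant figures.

0.543

Net gain = (−7.4) + 20.0 + (−17.9) = -5.3 dB.
Voltage ratio = 10^(-5.3/20) = 0.543.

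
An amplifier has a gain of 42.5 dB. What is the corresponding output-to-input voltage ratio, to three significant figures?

Voltage ratio = 10^(dB/20).
10^(42.5/20) = 10^(2.125) = 133.

133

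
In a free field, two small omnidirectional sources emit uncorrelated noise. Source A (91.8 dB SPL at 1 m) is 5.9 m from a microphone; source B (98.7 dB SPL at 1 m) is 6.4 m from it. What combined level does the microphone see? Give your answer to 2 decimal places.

83.51 dB SPL

At the listener: L_A = 91.8 − 20·log₁₀(5.9) = 76.383 dB; L_B = 98.7 − 20·log₁₀(6.4) = 82.576 dB.
Combined: 10·log₁₀(10^(76.383/10)+10^(82.576/10)) = 83.51 dB SPL.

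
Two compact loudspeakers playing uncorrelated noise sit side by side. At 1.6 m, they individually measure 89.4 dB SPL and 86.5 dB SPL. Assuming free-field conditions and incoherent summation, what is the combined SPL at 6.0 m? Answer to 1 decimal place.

Combined at 1.6 m: 10·log₁₀(10^(89.4/10)+10^(86.5/10)) = 91.20 dB SPL.
Then apply −20·log₁₀(6.0/1.6) = -11.48 dB → 79.7 dB SPL.

79.7 dB SPL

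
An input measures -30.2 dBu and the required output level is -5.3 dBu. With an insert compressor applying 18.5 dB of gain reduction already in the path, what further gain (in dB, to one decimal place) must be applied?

The required make-up gain is the shortfall in the dB sum.
G = -5.3 − (-30.2) + 18.5 = 43.4 dB.

43.4 dB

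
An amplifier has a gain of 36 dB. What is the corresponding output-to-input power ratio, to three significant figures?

3980

Power ratio = 10^(dB/10).
10^(36/10) = 10^(3.600) = 3980.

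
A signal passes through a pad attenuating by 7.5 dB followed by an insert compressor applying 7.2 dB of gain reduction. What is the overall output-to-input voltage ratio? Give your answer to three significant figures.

0.184

Net gain = (−7.5) + (−7.2) = -14.7 dB.
Voltage ratio = 10^(-14.7/20) = 0.184.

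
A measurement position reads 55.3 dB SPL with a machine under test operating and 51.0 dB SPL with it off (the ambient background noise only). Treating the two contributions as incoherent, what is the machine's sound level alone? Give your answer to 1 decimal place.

53.3 dB SPL

Remove the background by subtracting linear intensities:
L_src = 10·log₁₀(10^(55.3/10) − 10^(51.0/10)) = 10·log₁₀(213000) = 53.3 dB SPL.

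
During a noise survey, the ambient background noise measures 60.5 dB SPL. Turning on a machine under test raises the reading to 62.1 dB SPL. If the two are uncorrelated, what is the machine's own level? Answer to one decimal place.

57.0 dB SPL

Subtract intensities: L_src = 10·log₁₀(10^(L_total/10) − 10^(L_bg/10)).
L_src = 10·log₁₀(10^(62.1/10) − 10^(60.5/10)) = 10·log₁₀(499800) = 57.0 dB SPL.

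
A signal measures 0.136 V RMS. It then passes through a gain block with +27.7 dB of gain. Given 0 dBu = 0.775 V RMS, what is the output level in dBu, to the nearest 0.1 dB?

+12.6 dBu

Input level: 20·log₁₀(0.136/0.775) = -15.12 dBu.
Output: -15.12 + 27.7 = +12.6 dBu.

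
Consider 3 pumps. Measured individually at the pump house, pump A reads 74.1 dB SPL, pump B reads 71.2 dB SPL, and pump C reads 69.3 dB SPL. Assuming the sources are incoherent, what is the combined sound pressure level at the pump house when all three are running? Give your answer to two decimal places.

76.76 dB SPL

Add the sources as powers (linear), then convert back to dB:
L_total = 10·log₁₀(10^(74.1/10) + 10^(71.2/10) + 10^(69.3/10)) = 10·log₁₀(47400000) = 76.76 dB SPL.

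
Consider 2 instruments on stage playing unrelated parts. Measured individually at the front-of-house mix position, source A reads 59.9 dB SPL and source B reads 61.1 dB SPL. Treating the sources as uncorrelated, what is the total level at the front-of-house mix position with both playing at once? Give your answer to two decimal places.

63.55 dB SPL

Add the sources as powers (linear), then convert back to dB:
L_total = 10·log₁₀(10^(59.9/10) + 10^(61.1/10)) = 10·log₁₀(2265000) = 63.55 dB SPL.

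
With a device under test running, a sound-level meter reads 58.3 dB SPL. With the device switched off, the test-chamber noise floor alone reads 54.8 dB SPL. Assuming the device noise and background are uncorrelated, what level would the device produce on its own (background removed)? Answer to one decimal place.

Subtract intensities: L_src = 10·log₁₀(10^(L_total/10) − 10^(L_bg/10)).
L_src = 10·log₁₀(10^(58.3/10) − 10^(54.8/10)) = 10·log₁₀(374100) = 55.7 dB SPL.

55.7 dB SPL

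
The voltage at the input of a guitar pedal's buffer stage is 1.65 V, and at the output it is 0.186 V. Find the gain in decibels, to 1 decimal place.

Voltage ratio → dB uses the 20·log₁₀ form:
20·log₁₀(0.186/1.65) = 20·log₁₀(0.1127) = -19.0 dB.

-19.0 dB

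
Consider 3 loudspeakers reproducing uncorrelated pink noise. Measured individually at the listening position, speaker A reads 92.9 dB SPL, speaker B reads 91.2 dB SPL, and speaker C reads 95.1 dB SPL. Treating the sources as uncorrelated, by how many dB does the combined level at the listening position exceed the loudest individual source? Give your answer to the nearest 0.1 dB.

3.0 dB

Add the sources as powers (linear), then convert back to dB:
L_total = 10·log₁₀(10^(92.9/10) + 10^(91.2/10) + 10^(95.1/10)) = 98.13 dB SPL.
Excess over the loudest (95.1 dB): 98.13 − 95.1 = 3.0 dB.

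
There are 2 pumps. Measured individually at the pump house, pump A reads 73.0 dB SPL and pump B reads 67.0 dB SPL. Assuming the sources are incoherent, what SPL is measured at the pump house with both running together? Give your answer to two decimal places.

73.97 dB SPL

Uncorrelated sources add in intensity (power), not in dB.
L_total = 10·log₁₀(10^(73.0/10) + 10^(67.0/10)) = 10·log₁₀(24960000) = 73.97 dB SPL.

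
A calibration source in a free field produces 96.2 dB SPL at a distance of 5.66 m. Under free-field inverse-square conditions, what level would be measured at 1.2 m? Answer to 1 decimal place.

Inverse-square spreading gives ΔL = −20·log₁₀(d₂/d₁).
ΔL = −20·log₁₀(1.2/5.66) = 13.47 dB, so L₂ = 96.2 + (13.47) = 109.7 dB SPL.

109.7 dB SPL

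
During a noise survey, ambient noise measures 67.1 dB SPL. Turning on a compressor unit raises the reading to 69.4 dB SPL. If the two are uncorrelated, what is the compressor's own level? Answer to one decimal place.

Background correction is a power subtraction:
L_src = 10·log₁₀(10^(69.4/10) − 10^(67.1/10)) = 10·log₁₀(3581000) = 65.5 dB SPL.

65.5 dB SPL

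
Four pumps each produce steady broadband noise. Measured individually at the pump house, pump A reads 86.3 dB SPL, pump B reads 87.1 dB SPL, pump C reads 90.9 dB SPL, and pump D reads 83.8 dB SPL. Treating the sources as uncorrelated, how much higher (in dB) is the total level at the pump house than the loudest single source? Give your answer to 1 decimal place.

Incoherent sources sum as intensities:
L_total = 10·log₁₀(10^(86.3/10) + 10^(87.1/10) + 10^(90.9/10) + 10^(83.8/10)) = 93.82 dB SPL.
Excess over the loudest (90.9 dB): 93.82 − 90.9 = 2.9 dB.

2.9 dB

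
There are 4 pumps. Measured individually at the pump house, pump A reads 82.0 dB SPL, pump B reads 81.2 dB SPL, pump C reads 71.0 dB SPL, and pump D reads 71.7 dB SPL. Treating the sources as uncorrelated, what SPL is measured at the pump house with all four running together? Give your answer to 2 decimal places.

85.02 dB SPL

Incoherent sources sum as intensities:
L_total = 10·log₁₀(10^(82.0/10) + 10^(81.2/10) + 10^(71.0/10) + 10^(71.7/10)) = 10·log₁₀(317700000) = 85.02 dB SPL.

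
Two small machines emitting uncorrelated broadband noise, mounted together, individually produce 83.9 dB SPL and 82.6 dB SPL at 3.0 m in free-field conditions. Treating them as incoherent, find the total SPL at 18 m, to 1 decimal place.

Combined at 3.0 m: 10·log₁₀(10^(83.9/10)+10^(82.6/10)) = 86.31 dB SPL.
Then apply −20·log₁₀(18/3.0) = -15.56 dB → 70.7 dB SPL.

70.7 dB SPL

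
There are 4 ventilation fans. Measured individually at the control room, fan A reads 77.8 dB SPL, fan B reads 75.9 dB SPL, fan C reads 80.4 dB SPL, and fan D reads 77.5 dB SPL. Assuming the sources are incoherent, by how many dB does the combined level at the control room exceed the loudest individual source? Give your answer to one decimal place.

Uncorrelated sources add in intensity (power), not in dB.
L_total = 10·log₁₀(10^(77.8/10) + 10^(75.9/10) + 10^(80.4/10) + 10^(77.5/10)) = 84.23 dB SPL.
Excess over the loudest (80.4 dB): 84.23 − 80.4 = 3.8 dB.

3.8 dB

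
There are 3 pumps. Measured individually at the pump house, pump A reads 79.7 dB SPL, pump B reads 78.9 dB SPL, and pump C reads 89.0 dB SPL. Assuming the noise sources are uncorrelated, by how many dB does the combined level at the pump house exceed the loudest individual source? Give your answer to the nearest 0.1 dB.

0.8 dB

Add the sources as powers (linear), then convert back to dB:
L_total = 10·log₁₀(10^(79.7/10) + 10^(78.9/10) + 10^(89.0/10)) = 89.85 dB SPL.
Excess over the loudest (89.0 dB): 89.85 − 89.0 = 0.8 dB.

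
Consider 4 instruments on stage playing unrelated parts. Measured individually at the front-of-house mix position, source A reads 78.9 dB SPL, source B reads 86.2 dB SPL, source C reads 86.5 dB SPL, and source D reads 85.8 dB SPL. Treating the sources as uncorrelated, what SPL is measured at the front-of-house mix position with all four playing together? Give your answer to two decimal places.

91.21 dB SPL

Add the sources as powers (linear), then convert back to dB:
L_total = 10·log₁₀(10^(78.9/10) + 10^(86.2/10) + 10^(86.5/10) + 10^(85.8/10)) = 10·log₁₀(1321000000) = 91.21 dB SPL.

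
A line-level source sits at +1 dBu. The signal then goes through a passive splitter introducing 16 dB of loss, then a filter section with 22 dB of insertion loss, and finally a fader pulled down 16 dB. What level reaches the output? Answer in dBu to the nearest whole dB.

-53 dBu

Gain stages sum in dB:
+1 − 16 − 22 − 16 = -53 dBu.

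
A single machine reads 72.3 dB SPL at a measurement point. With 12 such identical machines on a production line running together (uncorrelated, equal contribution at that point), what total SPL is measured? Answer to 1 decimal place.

12 equal incoherent sources raise the level by 10·log₁₀(12) = 10.79 dB.
L_total = 72.3 + 10.79 = 83.1 dB SPL.

83.1 dB SPL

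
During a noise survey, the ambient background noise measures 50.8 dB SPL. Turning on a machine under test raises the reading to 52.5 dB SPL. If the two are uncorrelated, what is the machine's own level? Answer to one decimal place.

Subtract intensities: L_src = 10·log₁₀(10^(L_total/10) − 10^(L_bg/10)).
L_src = 10·log₁₀(10^(52.5/10) − 10^(50.8/10)) = 10·log₁₀(57600) = 47.6 dB SPL.

47.6 dB SPL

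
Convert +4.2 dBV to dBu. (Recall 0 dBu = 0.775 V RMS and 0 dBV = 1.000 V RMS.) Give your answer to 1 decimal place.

+6.4 dBu

The offset between the scales is 20·log₁₀(0.775/1.000) = −2.214 dB.
So dBu = +4.2 + 2.214 = +6.4 dBu.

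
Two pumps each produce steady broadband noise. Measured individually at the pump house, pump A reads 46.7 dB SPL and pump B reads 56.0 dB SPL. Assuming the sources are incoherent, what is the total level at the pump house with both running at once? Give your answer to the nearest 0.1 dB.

56.5 dB SPL

Uncorrelated sources add in intensity (power), not in dB.
L_total = 10·log₁₀(10^(46.7/10) + 10^(56.0/10)) = 10·log₁₀(444900) = 56.5 dB SPL.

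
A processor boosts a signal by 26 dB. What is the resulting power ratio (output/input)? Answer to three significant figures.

Power ratio = 10^(dB/10).
10^(26/10) = 10^(2.600) = 398.

398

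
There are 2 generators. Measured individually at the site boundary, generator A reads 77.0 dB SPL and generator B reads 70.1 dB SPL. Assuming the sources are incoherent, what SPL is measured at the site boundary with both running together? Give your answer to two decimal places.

77.81 dB SPL

Uncorrelated sources add in intensity (power), not in dB.
L_total = 10·log₁₀(10^(77.0/10) + 10^(70.1/10)) = 10·log₁₀(60350000) = 77.81 dB SPL.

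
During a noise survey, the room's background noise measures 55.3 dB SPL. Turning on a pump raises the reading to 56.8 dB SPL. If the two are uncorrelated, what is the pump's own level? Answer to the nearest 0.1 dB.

51.5 dB SPL

Remove the background by subtracting linear intensities:
L_src = 10·log₁₀(10^(56.8/10) − 10^(55.3/10)) = 10·log₁₀(139800) = 51.5 dB SPL.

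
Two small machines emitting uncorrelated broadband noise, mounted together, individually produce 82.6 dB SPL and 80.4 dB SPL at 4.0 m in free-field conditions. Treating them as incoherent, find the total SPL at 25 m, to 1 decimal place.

Combined at 4.0 m: 10·log₁₀(10^(82.6/10)+10^(80.4/10)) = 84.65 dB SPL.
Then apply −20·log₁₀(25/4.0) = -15.92 dB → 68.7 dB SPL.

68.7 dB SPL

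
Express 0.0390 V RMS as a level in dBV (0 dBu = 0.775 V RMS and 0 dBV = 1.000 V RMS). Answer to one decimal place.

dBV = 20·log₁₀(V / 1.000 V).
20·log₁₀(0.0390/1.000) = -28.2 dBV.

-28.2 dBV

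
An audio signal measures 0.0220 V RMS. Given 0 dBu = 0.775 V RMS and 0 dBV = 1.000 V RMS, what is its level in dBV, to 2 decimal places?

dBV = 20·log₁₀(V / 1.000 V).
20·log₁₀(0.0220/1.000) = -33.15 dBV.

-33.15 dBV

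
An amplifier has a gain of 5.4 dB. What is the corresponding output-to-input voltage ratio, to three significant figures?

1.86

Voltage ratio = 10^(dB/20).
10^(5.4/20) = 10^(0.2700) = 1.86.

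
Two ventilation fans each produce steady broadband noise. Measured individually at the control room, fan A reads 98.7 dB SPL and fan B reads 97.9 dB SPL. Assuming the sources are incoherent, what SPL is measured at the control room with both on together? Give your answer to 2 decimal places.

101.33 dB SPL

Add the sources as powers (linear), then convert back to dB:
L_total = 10·log₁₀(10^(98.7/10) + 10^(97.9/10)) = 10·log₁₀(13579000000) = 101.33 dB SPL.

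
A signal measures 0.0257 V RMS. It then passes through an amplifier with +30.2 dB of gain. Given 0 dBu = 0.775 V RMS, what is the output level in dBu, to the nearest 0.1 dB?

+0.6 dBu

Input level: 20·log₁₀(0.0257/0.775) = -29.59 dBu.
Output: -29.59 + 30.2 = +0.6 dBu.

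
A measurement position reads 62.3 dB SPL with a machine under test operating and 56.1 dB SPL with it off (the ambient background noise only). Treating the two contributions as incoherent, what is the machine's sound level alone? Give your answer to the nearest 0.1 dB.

Remove the background by subtracting linear intensities:
L_src = 10·log₁₀(10^(62.3/10) − 10^(56.1/10)) = 10·log₁₀(1291000) = 61.1 dB SPL.

61.1 dB SPL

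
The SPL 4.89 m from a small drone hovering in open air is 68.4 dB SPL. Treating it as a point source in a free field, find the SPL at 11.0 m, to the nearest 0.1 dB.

Free-field point source: level drops by 20·log₁₀ of the distance ratio.
ΔL = −20·log₁₀(11.0/4.89) = -7.04 dB, so L₂ = 68.4 + (-7.04) = 61.4 dB SPL.

61.4 dB SPL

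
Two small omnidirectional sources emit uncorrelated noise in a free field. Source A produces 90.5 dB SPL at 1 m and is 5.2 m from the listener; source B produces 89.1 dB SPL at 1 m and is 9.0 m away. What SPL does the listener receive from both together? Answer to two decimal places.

At the listener: L_A = 90.5 − 20·log₁₀(5.2) = 76.180 dB; L_B = 89.1 − 20·log₁₀(9.0) = 70.015 dB.
Combined: 10·log₁₀(10^(76.180/10)+10^(70.015/10)) = 77.12 dB SPL.

77.12 dB SPL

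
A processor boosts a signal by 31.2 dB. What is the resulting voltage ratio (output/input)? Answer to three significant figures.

36.3

Voltage ratio = 10^(dB/20).
10^(31.2/20) = 10^(1.560) = 36.3.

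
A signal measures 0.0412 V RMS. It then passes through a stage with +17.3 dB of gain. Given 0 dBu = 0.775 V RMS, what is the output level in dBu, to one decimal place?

-8.2 dBu

Input level: 20·log₁₀(0.0412/0.775) = -25.49 dBu.
Output: -25.49 + 17.3 = -8.2 dBu.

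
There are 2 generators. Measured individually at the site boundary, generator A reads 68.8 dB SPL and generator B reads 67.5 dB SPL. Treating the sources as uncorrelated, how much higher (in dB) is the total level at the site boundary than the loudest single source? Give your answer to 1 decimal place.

Add the sources as powers (linear), then convert back to dB:
L_total = 10·log₁₀(10^(68.8/10) + 10^(67.5/10)) = 71.21 dB SPL.
Excess over the loudest (68.8 dB): 71.21 − 68.8 = 2.4 dB.

2.4 dB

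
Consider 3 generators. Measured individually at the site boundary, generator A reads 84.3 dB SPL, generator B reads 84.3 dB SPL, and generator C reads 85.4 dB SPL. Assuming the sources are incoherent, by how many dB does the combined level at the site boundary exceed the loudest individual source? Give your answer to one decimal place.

4.1 dB

Add the sources as powers (linear), then convert back to dB:
L_total = 10·log₁₀(10^(84.3/10) + 10^(84.3/10) + 10^(85.4/10)) = 89.47 dB SPL.
Excess over the loudest (85.4 dB): 89.47 − 85.4 = 4.1 dB.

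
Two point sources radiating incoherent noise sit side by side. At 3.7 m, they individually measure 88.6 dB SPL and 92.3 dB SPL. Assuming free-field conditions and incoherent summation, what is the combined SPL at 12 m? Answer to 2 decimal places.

83.62 dB SPL

Combined at 3.7 m: 10·log₁₀(10^(88.6/10)+10^(92.3/10)) = 93.843 dB SPL.
Then apply −20·log₁₀(12/3.7) = -10.220 dB → 83.62 dB SPL.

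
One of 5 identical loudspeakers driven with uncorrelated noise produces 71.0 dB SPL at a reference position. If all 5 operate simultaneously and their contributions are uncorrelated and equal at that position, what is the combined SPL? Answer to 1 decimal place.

78.0 dB SPL

5 equal incoherent sources raise the level by 10·log₁₀(5) = 6.99 dB.
L_total = 71.0 + 6.99 = 78.0 dB SPL.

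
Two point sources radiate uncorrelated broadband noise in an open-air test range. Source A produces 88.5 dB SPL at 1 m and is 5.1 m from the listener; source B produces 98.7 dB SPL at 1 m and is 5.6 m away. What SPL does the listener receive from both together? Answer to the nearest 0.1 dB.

84.2 dB SPL

At the listener: L_A = 88.5 − 20·log₁₀(5.1) = 74.35 dB; L_B = 98.7 − 20·log₁₀(5.6) = 83.74 dB.
Combined: 10·log₁₀(10^(74.35/10)+10^(83.74/10)) = 84.2 dB SPL.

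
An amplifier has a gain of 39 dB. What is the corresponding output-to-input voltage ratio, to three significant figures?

Voltage ratio = 10^(dB/20).
10^(39/20) = 10^(1.950) = 89.1.

89.1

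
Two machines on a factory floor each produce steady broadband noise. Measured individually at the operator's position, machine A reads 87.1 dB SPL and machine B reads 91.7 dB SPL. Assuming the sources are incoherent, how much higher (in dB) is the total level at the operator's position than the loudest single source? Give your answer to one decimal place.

Incoherent sources sum as intensities:
L_total = 10·log₁₀(10^(87.1/10) + 10^(91.7/10)) = 92.99 dB SPL.
Excess over the loudest (91.7 dB): 92.99 − 91.7 = 1.3 dB.

1.3 dB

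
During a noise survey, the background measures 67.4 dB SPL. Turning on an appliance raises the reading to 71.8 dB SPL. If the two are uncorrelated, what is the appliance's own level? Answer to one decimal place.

69.8 dB SPL

Remove the background by subtracting linear intensities:
L_src = 10·log₁₀(10^(71.8/10) − 10^(67.4/10)) = 10·log₁₀(9640000) = 69.8 dB SPL.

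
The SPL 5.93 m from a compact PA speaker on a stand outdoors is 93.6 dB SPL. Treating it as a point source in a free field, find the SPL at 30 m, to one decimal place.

79.5 dB SPL

Free-field point source: level drops by 20·log₁₀ of the distance ratio.
ΔL = −20·log₁₀(30/5.93) = -14.08 dB, so L₂ = 93.6 + (-14.08) = 79.5 dB SPL.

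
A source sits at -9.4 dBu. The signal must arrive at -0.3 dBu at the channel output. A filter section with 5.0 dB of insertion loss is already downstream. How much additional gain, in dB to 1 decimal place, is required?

14.1 dB

The required make-up gain is the shortfall in the dB sum.
G = -0.3 − (-9.4) + 5.0 = 14.1 dB.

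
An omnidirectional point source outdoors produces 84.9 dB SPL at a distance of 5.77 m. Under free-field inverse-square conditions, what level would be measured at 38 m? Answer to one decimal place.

68.5 dB SPL

For a point source in a free field, ΔL = −20·log₁₀(d₂/d₁).
ΔL = −20·log₁₀(38/5.77) = -16.37 dB, so L₂ = 84.9 + (-16.37) = 68.5 dB SPL.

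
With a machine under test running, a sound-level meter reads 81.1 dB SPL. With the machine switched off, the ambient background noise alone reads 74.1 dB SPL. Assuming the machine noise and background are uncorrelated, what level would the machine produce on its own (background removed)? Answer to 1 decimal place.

Subtract intensities: L_src = 10·log₁₀(10^(L_total/10) − 10^(L_bg/10)).
L_src = 10·log₁₀(10^(81.1/10) − 10^(74.1/10)) = 10·log₁₀(103100000) = 80.1 dB SPL.

80.1 dB SPL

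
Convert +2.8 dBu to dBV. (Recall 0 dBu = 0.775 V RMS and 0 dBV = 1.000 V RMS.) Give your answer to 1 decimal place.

The offset between the scales is 20·log₁₀(0.775/1.000) = −2.214 dB.
So dBV = +2.8 − 2.214 = +0.6 dBV.

+0.6 dBV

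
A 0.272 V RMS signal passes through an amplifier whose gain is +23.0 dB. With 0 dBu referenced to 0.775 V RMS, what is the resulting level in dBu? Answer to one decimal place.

+13.9 dBu

Input level: 20·log₁₀(0.272/0.775) = -9.09 dBu.
Output: -9.09 + 23.0 = +13.9 dBu.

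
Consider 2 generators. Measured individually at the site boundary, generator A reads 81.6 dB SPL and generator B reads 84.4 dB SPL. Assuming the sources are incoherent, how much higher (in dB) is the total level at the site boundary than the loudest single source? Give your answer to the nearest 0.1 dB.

Incoherent sources sum as intensities:
L_total = 10·log₁₀(10^(81.6/10) + 10^(84.4/10)) = 86.23 dB SPL.
Excess over the loudest (84.4 dB): 86.23 − 84.4 = 1.8 dB.

1.8 dB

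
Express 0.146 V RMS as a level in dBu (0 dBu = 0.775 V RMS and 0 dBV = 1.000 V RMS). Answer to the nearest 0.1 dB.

-14.5 dBu

dBu = 20·log₁₀(V / 0.775 V).
20·log₁₀(0.146/0.775) = -14.5 dBu.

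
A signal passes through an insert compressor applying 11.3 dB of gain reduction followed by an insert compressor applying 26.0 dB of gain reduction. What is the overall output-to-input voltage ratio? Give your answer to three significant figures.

0.0136

Net gain = (−11.3) + (−26.0) = -37.3 dB.
Voltage ratio = 10^(-37.3/20) = 0.0136.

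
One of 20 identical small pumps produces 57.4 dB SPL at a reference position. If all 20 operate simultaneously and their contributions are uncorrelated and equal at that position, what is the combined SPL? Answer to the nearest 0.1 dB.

70.4 dB SPL

20 equal incoherent sources raise the level by 10·log₁₀(20) = 13.01 dB.
L_total = 57.4 + 13.01 = 70.4 dB SPL.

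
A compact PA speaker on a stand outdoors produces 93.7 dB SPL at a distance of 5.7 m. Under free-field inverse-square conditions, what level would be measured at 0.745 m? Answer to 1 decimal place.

111.4 dB SPL

For a point source in a free field, ΔL = −20·log₁₀(d₂/d₁).
ΔL = −20·log₁₀(0.745/5.7) = 17.67 dB, so L₂ = 93.7 + (17.67) = 111.4 dB SPL.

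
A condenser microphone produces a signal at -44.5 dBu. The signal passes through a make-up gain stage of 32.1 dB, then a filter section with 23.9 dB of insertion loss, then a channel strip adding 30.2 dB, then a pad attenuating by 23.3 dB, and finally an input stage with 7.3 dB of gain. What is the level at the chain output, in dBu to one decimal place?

-22.1 dBu

Gain stages sum in dB:
-44.5 + 32.1 − 23.9 + 30.2 − 23.3 + 7.3 = -22.1 dBu.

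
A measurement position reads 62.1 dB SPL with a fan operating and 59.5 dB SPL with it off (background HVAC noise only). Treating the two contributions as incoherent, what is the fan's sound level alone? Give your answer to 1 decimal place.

58.6 dB SPL

Remove the background by subtracting linear intensities:
L_src = 10·log₁₀(10^(62.1/10) − 10^(59.5/10)) = 10·log₁₀(730600) = 58.6 dB SPL.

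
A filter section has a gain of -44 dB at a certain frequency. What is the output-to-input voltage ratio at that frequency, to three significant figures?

0.00631

Voltage ratio = 10^(dB/20).
10^(-44/20) = 10^(-2.200) = 0.00631.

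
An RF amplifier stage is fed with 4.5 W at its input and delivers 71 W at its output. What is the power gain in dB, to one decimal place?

Power ratio → dB uses the 10·log₁₀ form:
10·log₁₀(71/4.5) = 10·log₁₀(15.78) = 12.0 dB.

12.0 dB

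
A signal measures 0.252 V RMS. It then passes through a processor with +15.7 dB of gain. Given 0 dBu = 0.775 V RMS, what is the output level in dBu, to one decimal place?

+5.9 dBu

Input level: 20·log₁₀(0.252/0.775) = -9.76 dBu.
Output: -9.76 + 15.7 = +5.9 dBu.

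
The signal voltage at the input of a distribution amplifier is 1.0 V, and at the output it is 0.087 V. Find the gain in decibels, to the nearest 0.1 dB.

-21.2 dB

For a voltage ratio, dB = 20·log₁₀(V₂/V₁).
20·log₁₀(0.087/1.0) = 20·log₁₀(0.08700) = -21.2 dB.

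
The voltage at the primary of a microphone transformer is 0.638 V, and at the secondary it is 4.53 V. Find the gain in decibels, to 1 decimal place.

17.0 dB

Voltage is an amplitude quantity, so gain = 20·log₁₀(V_out/V_in).
20·log₁₀(4.53/0.638) = 20·log₁₀(7.100) = 17.0 dB.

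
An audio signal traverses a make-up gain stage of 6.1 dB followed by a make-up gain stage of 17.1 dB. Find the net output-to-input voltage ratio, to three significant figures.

14.5

Net gain = 6.1 + 17.1 = 23.2 dB.
Voltage ratio = 10^(23.2/20) = 14.5.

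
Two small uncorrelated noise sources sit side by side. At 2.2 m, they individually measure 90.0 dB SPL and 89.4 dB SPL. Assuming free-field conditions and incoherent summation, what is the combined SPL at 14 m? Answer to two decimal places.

Combined at 2.2 m: 10·log₁₀(10^(90.0/10)+10^(89.4/10)) = 92.721 dB SPL.
Then apply −20·log₁₀(14/2.2) = -16.074 dB → 76.65 dB SPL.

76.65 dB SPL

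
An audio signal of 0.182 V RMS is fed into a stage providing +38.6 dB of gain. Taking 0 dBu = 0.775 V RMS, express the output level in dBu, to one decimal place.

+26.0 dBu

Input level: 20·log₁₀(0.182/0.775) = -12.58 dBu.
Output: -12.58 + 38.6 = +26.0 dBu.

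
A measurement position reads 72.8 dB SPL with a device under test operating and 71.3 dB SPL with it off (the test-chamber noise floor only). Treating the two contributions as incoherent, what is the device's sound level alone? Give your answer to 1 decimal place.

67.5 dB SPL

Background correction is a power subtraction:
L_src = 10·log₁₀(10^(72.8/10) − 10^(71.3/10)) = 10·log₁₀(5565000) = 67.5 dB SPL.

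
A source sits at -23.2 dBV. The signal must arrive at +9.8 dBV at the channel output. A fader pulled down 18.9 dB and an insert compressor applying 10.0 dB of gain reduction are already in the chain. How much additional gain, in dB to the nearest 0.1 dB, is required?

61.9 dB

The required make-up gain is the shortfall in the dB sum.
G = +9.8 − (-23.2) + 18.9 + 10.0 = 61.9 dB.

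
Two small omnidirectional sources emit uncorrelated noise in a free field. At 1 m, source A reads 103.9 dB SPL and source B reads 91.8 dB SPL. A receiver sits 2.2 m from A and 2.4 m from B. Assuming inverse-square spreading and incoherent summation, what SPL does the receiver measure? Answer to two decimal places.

At the listener: L_A = 103.9 − 20·log₁₀(2.2) = 97.052 dB; L_B = 91.8 − 20·log₁₀(2.4) = 84.196 dB.
Combined: 10·log₁₀(10^(97.052/10)+10^(84.196/10)) = 97.27 dB SPL.

97.27 dB SPL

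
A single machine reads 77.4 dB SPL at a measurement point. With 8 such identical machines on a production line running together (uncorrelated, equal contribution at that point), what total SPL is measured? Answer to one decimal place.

86.4 dB SPL

8 equal incoherent sources raise the level by 10·log₁₀(8) = 9.03 dB.
L_total = 77.4 + 9.03 = 86.4 dB SPL.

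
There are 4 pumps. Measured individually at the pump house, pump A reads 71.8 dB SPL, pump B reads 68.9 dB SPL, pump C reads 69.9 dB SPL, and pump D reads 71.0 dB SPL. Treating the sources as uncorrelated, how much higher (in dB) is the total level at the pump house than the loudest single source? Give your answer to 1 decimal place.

4.8 dB

Add the sources as powers (linear), then convert back to dB:
L_total = 10·log₁₀(10^(71.8/10) + 10^(68.9/10) + 10^(69.9/10) + 10^(71.0/10)) = 76.56 dB SPL.
Excess over the loudest (71.8 dB): 76.56 − 71.8 = 4.8 dB.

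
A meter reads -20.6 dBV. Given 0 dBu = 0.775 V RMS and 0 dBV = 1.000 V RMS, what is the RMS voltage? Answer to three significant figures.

0.0933 V

V = 1.000 V × 10^(-20.6/20).
= 1.000 × 0.09333 = 0.0933 V.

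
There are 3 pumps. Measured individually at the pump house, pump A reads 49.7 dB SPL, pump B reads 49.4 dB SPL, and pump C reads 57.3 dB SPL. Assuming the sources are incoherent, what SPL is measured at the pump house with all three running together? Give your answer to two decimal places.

58.56 dB SPL

Incoherent sources sum as intensities:
L_total = 10·log₁₀(10^(49.7/10) + 10^(49.4/10) + 10^(57.3/10)) = 10·log₁₀(717500) = 58.56 dB SPL.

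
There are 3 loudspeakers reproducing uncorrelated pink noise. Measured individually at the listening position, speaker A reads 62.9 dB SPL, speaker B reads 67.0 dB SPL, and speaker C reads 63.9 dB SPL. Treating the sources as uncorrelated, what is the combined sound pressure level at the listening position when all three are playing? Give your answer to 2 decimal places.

Incoherent sources sum as intensities:
L_total = 10·log₁₀(10^(62.9/10) + 10^(67.0/10) + 10^(63.9/10)) = 10·log₁₀(9416000) = 69.74 dB SPL.

69.74 dB SPL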